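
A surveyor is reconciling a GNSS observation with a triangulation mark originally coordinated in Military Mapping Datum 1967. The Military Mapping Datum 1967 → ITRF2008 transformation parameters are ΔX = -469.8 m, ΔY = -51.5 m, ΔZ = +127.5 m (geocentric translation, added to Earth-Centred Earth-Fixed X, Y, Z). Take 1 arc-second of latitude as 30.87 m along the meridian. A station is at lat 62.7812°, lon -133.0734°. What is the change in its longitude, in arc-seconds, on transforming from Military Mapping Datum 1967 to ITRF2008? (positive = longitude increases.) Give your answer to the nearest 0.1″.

Δλ = -21.8″

sin φ = 0.889266, cos φ = 0.457390, sin λ = -0.730479, cos λ = -0.682935.
East component: ΔE = −sin λ·ΔX + cos λ·ΔY = −(-0.730479)(-469.8) + (-0.682935)(-51.5) = -308.01 m.
1° of latitude spans 3600 × 30.87 = 111132 m; at latitude φ, 1° of longitude spans that × cos φ = 50830.6 m, so Δλ = -308.01 / 50830.6 × 3600 = -21.814″.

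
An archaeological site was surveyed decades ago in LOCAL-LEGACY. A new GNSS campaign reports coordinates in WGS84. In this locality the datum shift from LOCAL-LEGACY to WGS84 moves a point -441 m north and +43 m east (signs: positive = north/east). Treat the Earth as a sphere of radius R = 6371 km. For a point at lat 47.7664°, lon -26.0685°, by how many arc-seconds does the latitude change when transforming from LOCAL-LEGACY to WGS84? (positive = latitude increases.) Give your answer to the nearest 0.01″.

Δφ = -14.28″

On a sphere of radius R, 1 rad of latitude = R, so Δφ = ΔN / R = -441.0 / 6371000 = -6.9220e-05 rad = -14.278″.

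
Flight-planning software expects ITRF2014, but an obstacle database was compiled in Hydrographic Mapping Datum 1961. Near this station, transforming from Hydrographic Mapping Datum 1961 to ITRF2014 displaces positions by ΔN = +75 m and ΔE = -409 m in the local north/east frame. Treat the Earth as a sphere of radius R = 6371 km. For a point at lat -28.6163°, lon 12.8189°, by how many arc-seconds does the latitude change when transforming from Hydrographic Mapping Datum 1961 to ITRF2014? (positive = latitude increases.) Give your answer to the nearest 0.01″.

Δφ = 2.43″

On a sphere of radius R, 1 rad of latitude = R, so Δφ = ΔN / R = 75.0 / 6371000 = 1.1772e-05 rad = 2.428″.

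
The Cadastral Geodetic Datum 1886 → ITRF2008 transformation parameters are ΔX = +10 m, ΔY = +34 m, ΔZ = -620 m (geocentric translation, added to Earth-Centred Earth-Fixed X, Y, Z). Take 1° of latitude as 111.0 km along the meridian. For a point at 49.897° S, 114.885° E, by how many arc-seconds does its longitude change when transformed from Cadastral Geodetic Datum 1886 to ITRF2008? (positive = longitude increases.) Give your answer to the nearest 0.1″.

sin φ = -0.764888, cos φ = 0.644164, sin λ = 0.907154, cos λ = -0.420798.
East component: ΔE = −sin λ·ΔX + cos λ·ΔY = −(0.907154)(10) + (-0.420798)(34) = -23.38 m.
1° of latitude spans 111000 m; at latitude φ, 1° of longitude spans that × cos φ = 71502.2 m, so Δλ = -23.38 / 71502.2 × 3600 = -1.177″.

Δλ = -1.2″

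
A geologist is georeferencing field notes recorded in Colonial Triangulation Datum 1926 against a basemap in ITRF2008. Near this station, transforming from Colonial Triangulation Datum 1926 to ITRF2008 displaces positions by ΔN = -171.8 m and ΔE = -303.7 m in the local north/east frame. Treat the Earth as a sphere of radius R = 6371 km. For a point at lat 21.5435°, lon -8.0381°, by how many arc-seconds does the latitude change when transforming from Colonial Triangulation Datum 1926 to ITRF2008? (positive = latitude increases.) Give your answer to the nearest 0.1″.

On a sphere of radius R, 1 rad of latitude = R, so Δφ = ΔN / R = -171.8 / 6371000 = -2.6966e-05 rad = -5.562″.

Δφ = -5.6″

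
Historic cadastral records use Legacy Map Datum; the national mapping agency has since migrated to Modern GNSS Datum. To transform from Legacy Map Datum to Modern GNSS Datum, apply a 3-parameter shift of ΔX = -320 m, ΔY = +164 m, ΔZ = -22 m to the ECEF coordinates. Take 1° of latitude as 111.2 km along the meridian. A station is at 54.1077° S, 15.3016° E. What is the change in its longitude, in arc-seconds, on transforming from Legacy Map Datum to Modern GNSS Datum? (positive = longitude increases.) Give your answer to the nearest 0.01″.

Δλ = 13.40″

sin φ = -0.810120, cos φ = 0.586263, sin λ = 0.263900, cos λ = 0.964550.
East component: ΔE = −sin λ·ΔX + cos λ·ΔY = −(0.263900)(-320) + (0.964550)(164) = 242.63 m.
1° of latitude spans 111200 m; at latitude φ, 1° of longitude spans that × cos φ = 65192.5 m, so Δλ = 242.63 / 65192.5 × 3600 = 13.399″.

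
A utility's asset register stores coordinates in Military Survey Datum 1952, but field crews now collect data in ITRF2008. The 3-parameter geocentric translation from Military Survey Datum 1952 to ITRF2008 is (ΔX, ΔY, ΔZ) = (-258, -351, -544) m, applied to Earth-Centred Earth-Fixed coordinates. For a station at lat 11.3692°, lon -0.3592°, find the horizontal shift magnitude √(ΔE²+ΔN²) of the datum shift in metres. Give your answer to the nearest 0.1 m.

The local east axis at (φ, λ) is (−sin λ, cos λ, 0), so ΔE = −sin(-0.3592°)·(-258) + cos(-0.3592°)·(-351) = -352.61 m.
The local north axis is (−sin φ cos λ, −sin φ sin λ, cos φ), giving ΔN = 50.859 − 0.434 − 533.325 = -482.90 m.
Horizontal magnitude = √(ΔE² + ΔN²) = √((-352.61)² + (-482.90)²) = 597.94 m.

597.9 m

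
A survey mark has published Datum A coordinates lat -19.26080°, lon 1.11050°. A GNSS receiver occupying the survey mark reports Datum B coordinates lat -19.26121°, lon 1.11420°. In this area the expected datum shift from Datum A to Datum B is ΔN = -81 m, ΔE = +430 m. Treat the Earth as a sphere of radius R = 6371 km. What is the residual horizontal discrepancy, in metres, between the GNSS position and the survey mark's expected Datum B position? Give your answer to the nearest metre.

55 m

Observed coordinate differences: Δφ = -0.00041°, Δλ = +0.00370°.
Converting to metres (1° lat = 111195 m, cos φ = 0.944027): observed ΔN = -45.6 m, observed ΔE = 388.4 m.
Subtracting the expected shift leaves a residual of -45.6 − (-81) = 35.4 m north and 388.4 − (430) = -41.6 m east.
Residual distance = √(35.4² + (-41.6)²) = 54.6 m.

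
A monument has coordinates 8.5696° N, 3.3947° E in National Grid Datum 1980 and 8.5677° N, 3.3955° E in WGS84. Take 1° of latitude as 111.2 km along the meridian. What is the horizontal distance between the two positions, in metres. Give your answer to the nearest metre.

Δφ = 8.5677° − 8.5696° = -0.0019°; Δλ = 3.3955° − 3.3947° = +0.0008°.
ΔN = Δφ × 111200 = -211.3 m; ΔE = Δλ × 111200 × cos(8.5696°) = +0.0008 × 111200 × 0.988836 = 88.0 m.
Distance = √(ΔE² + ΔN²) = √(88.0² + (-211.3)²) = 228.9 m.

229 m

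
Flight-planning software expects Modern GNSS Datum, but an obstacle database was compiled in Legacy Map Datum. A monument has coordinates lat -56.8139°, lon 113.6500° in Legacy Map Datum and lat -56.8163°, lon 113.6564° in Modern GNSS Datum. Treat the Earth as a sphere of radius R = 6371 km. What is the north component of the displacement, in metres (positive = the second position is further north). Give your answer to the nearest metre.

ΔN = -267 m

Δφ = -56.8163° − -56.8139° = -0.0024°; Δλ = 113.6564° − 113.6500° = +0.0064°.
1° along a meridian = πR/180 = 111195 m.
ΔN = Δφ × 111195 = -266.9 m; ΔE = Δλ × 111195 × cos(-56.8139°) = +0.0064 × 111195 × 0.547360 = 389.5 m.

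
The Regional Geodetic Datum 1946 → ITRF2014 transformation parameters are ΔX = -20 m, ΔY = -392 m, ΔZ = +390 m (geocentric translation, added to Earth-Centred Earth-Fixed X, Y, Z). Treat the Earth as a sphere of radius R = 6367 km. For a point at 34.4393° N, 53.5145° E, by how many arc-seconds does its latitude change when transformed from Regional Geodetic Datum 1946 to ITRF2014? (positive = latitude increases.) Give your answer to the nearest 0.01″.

sin φ = 0.565533, cos φ = 0.824726, sin λ = 0.804007, cos λ = 0.594619.
North component: ΔN = −sin φ cos λ·ΔX − sin φ sin λ·ΔY + cos φ·ΔZ = −(0.565533)(0.594619)(-20) − (0.565533)(0.804007)(-392) + (0.824726)(390) = 506.61 m.
1° of latitude spans πR/180 = 111125 m, so Δφ = 506.61 / 111125 × 3600 = 16.412″.

Δφ = 16.41″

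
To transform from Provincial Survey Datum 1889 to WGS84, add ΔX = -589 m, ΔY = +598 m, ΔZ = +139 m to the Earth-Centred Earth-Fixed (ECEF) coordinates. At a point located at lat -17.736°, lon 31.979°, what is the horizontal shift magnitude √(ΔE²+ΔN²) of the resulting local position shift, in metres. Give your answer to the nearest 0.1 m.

At φ = -17.736°, λ = 31.979°: sin φ = -0.304632, cos φ = 0.952470, sin λ = 0.529608, cos λ = 0.848242.
ΔE = −sin λ·ΔX + cos λ·ΔY = −(0.529608)·(-589) + (0.848242)·(598) = 819.19 m.
ΔN = −sin φ cos λ·ΔX − sin φ sin λ·ΔY + cos φ·ΔZ = −(-0.304632)(0.848242)(-589) − (-0.304632)(0.529608)(598) + (0.952470)(139) = 76.67 m.
Horizontal magnitude = √(ΔE² + ΔN²) = √(819.19² + 76.67²) = 822.77 m.

822.8 m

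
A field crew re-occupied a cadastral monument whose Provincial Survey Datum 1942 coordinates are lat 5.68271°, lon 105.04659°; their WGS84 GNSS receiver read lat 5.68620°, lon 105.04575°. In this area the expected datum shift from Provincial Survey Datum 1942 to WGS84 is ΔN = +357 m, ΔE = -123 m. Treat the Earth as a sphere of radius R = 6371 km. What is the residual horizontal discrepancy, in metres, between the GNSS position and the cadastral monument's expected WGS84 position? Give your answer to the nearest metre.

Observed coordinate differences: Δφ = +0.00349°, Δλ = -0.00084°.
Converting to metres (1° lat = 111195 m, cos φ = 0.995085): observed ΔN = 388.1 m, observed ΔE = -92.9 m.
Subtracting the expected shift leaves a residual of 388.1 − (357) = 31.1 m north and -92.9 − (-123) = 30.1 m east.
Residual distance = √(31.1² + 30.1²) = 43.2 m.

43 m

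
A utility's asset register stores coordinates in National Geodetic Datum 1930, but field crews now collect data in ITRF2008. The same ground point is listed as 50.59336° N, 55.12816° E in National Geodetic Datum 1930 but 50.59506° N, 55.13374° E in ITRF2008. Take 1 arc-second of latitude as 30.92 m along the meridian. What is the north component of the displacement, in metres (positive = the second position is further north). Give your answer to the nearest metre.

Δφ = 50.59506° − 50.59336° = +0.00170°; Δλ = 55.13374° − 55.12816° = +0.00558°.
1° of latitude = 3600 × 30.92 = 111312 m.
ΔN = Δφ × 111312 = 189.2 m; ΔE = Δλ × 111312 × cos(50.59336°) = +0.00558 × 111312 × 0.634820 = 394.3 m.

ΔN = 189 m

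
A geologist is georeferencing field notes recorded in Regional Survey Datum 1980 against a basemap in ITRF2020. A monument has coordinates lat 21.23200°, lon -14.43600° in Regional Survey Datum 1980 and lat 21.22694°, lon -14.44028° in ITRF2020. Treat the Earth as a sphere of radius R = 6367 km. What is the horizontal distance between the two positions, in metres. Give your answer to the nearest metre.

Δφ = 21.22694° − 21.23200° = -0.00506°; Δλ = -14.44028° − -14.43600° = -0.00428°.
1° along a meridian = πR/180 = 111125 m.
ΔN = Δφ × 111125 = -562.3 m; ΔE = Δλ × 111125 × cos(21.23200°) = -0.00428 × 111125 × 0.932122 = -443.3 m.
Distance = √(ΔE² + ΔN²) = √((-443.3)² + (-562.3)²) = 716.0 m.

716 m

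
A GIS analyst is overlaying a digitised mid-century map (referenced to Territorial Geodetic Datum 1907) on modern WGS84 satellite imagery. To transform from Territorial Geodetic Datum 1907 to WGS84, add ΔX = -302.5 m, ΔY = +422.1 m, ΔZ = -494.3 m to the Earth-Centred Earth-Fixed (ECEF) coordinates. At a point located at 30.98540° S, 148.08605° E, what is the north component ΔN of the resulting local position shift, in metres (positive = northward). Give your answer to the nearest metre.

At φ = -30.98540°, λ = 148.08605°: sin φ = -0.514820, cos φ = 0.857299, sin λ = 0.528645, cos λ = -0.848843.
ΔN = −sin φ cos λ·ΔX − sin φ sin λ·ΔY + cos φ·ΔZ = −(-0.514820)(-0.848843)(-302.5) − (-0.514820)(0.528645)(422.1) + (0.857299)(-494.3) = -176.69 m.

ΔN = -177 m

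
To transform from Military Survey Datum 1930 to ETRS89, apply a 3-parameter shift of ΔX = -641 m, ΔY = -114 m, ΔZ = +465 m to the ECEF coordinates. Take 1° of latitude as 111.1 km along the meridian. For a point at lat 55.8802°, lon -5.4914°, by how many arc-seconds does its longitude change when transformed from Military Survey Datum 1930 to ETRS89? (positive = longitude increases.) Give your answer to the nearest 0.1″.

sin φ = 0.827867, cos φ = 0.560925, sin λ = -0.095696, cos λ = 0.995411.
East component: ΔE = −sin λ·ΔX + cos λ·ΔY = −(-0.095696)(-641) + (0.995411)(-114) = -174.82 m.
1° of latitude spans 111100 m; at latitude φ, 1° of longitude spans that × cos φ = 62318.8 m, so Δλ = -174.82 / 62318.8 × 3600 = -10.099″.

Δλ = -10.1″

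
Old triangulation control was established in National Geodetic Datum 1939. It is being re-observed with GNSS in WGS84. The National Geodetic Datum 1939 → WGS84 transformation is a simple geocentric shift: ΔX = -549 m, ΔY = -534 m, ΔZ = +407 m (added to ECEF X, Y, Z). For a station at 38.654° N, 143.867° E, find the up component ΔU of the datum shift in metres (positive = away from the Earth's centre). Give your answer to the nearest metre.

ΔU = 355 m

At φ = 38.654°, λ = 143.867°: sin φ = 0.624616, cos φ = 0.780932, sin λ = 0.589662, cos λ = -0.807650.
ΔU = cos φ cos λ·ΔX + cos φ sin λ·ΔY + sin φ·ΔZ = (0.780932)(-0.807650)(-549) + (0.780932)(0.589662)(-534) + (0.624616)(407) = 354.58 m.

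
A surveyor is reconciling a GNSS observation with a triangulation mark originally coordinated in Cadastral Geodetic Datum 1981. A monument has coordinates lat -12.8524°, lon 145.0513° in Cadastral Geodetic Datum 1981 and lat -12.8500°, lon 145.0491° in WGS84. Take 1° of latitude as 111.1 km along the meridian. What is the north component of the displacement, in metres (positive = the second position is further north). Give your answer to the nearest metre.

ΔN = 267 m

Δφ = -12.8500° − -12.8524° = +0.0024°; Δλ = 145.0491° − 145.0513° = -0.0022°.
ΔN = Δφ × 111100 = 266.6 m; ΔE = Δλ × 111100 × cos(-12.8524°) = -0.0022 × 111100 × 0.974946 = -238.3 m.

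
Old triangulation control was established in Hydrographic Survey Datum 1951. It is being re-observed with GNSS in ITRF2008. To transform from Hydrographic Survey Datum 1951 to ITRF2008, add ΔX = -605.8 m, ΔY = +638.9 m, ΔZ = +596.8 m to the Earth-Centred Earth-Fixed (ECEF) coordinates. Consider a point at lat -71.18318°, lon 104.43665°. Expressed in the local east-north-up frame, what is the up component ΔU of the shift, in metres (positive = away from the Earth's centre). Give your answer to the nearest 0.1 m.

The local up (radial) axis is (cos φ cos λ, cos φ sin λ, sin φ), giving ΔU = 48.714 + 199.566 − 564.904 = -316.62 m.

ΔU = -316.6 m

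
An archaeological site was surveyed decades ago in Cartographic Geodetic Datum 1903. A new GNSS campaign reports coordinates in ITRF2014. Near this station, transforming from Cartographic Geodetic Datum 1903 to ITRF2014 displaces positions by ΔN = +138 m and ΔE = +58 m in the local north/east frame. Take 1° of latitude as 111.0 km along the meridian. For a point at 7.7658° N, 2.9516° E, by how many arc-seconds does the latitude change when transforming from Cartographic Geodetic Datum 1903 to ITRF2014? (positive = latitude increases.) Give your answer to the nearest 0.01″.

1° of latitude = 111.0 km, so Δφ = 138.0 / 111000 = 0.0012432° = 4.476″.

Δφ = 4.48″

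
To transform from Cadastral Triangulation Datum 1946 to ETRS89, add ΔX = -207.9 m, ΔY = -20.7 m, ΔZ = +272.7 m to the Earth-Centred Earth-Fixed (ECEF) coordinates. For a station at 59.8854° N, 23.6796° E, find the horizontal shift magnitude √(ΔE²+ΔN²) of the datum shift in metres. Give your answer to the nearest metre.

315 m

The local east axis at (φ, λ) is (−sin λ, cos λ, 0), so ΔE = −sin(23.6796°)·(-207.9) + cos(23.6796°)·(-20.7) = 64.54 m.
The local north axis is (−sin φ cos λ, −sin φ sin λ, cos φ), giving ΔN = 164.697 + 7.191 + 136.822 = 308.71 m.
Horizontal magnitude = √(ΔE² + ΔN²) = √(64.54² + 308.71²) = 315.38 m.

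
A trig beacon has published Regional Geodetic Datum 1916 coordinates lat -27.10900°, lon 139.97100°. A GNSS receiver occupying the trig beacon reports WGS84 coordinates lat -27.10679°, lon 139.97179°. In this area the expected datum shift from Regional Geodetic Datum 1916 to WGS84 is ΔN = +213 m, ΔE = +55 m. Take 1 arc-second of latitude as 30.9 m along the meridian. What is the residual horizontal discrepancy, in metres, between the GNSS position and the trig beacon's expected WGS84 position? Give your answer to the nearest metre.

40 m

Observed coordinate differences: Δφ = +0.00221°, Δλ = +0.00079°.
Converting to metres (1° lat = 111240 m, cos φ = 0.890141): observed ΔN = 245.8 m, observed ΔE = 78.2 m.
Subtracting the expected shift leaves a residual of 245.8 − (213) = 32.8 m north and 78.2 − (55) = 23.2 m east.
Residual distance = √(32.8² + 23.2²) = 40.2 m.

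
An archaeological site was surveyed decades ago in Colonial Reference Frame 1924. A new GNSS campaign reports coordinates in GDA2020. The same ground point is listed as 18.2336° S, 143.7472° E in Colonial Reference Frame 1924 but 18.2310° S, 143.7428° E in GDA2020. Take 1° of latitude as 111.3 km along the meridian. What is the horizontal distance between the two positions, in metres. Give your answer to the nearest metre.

Δφ = -18.2310° − -18.2336° = +0.0026°; Δλ = 143.7428° − 143.7472° = -0.0044°.
ΔN = Δφ × 111300 = 289.4 m; ΔE = Δλ × 111300 × cos(-18.2336°) = -0.0044 × 111300 × 0.949789 = -465.1 m.
Distance = √(ΔE² + ΔN²) = √((-465.1)² + 289.4²) = 547.8 m.

548 m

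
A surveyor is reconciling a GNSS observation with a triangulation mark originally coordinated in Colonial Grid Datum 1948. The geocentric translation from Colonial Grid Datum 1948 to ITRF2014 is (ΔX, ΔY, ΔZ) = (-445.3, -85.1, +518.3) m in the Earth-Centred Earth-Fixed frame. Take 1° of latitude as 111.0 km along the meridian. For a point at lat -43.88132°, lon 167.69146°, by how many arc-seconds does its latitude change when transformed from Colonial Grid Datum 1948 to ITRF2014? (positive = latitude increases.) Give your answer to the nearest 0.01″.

sin φ = -0.693167, cos φ = 0.720777, sin λ = 0.213176, cos λ = -0.977014.
North component: ΔN = −sin φ cos λ·ΔX − sin φ sin λ·ΔY + cos φ·ΔZ = −(-0.693167)(-0.977014)(-445.3) − (-0.693167)(0.213176)(-85.1) + (0.720777)(518.3) = 662.58 m.
1° of latitude spans 111000 m, so Δφ = 662.58 / 111000 × 3600 = 21.489″.

Δφ = 21.49″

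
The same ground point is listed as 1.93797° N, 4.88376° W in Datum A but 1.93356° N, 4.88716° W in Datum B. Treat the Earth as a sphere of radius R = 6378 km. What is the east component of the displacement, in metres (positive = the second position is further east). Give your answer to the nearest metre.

Δφ = 1.93356° − 1.93797° = -0.00441°; Δλ = -4.88716° − -4.88376° = -0.00340°.
1° along a meridian = πR/180 = 111317 m.
ΔN = Δφ × 111317 = -490.9 m; ΔE = Δλ × 111317 × cos(1.93797°) = -0.00340 × 111317 × 0.999428 = -378.3 m.

ΔE = -378 m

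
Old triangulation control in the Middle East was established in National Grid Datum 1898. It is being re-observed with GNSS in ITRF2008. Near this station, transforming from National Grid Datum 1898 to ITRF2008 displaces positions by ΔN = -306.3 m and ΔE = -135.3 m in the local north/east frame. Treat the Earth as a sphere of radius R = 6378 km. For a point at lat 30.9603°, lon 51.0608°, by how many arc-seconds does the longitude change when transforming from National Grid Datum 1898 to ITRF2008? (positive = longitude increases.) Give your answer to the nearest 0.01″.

Δλ = -5.10″

At latitude 30.9603°, cos φ = 0.857524.
One radian of longitude at latitude φ spans R cos φ, so Δλ = ΔE / (R cos φ) = -135.3 / (6378000 × 0.857524) = -2.4738e-05 rad = -5.103″.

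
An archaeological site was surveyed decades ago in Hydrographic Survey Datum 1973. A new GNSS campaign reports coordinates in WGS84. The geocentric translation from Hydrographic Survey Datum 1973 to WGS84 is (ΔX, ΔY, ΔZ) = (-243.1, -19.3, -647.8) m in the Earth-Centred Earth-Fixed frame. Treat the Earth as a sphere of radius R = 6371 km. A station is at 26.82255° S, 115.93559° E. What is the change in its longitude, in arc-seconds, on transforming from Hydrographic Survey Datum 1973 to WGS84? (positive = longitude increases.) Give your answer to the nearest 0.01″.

sin φ = -0.451229, cos φ = 0.892408, sin λ = 0.899286, cos λ = -0.437360.
East component: ΔE = −sin λ·ΔX + cos λ·ΔY = −(0.899286)(-243.1) + (-0.437360)(-19.3) = 227.06 m.
1° of latitude spans πR/180 = 111195 m; at latitude φ, 1° of longitude spans that × cos φ = 99231.3 m, so Δλ = 227.06 / 99231.3 × 3600 = 8.237″.

Δλ = 8.24″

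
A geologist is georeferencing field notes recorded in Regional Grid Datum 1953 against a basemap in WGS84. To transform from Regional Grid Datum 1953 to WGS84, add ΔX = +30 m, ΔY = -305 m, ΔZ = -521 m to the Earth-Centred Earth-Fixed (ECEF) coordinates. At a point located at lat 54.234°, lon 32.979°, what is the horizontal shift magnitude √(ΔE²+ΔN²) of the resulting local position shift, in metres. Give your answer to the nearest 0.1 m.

The local east axis at (φ, λ) is (−sin λ, cos λ, 0), so ΔE = −sin(32.979°)·30 + cos(32.979°)·(-305) = -272.19 m.
The local north axis is (−sin φ cos λ, −sin φ sin λ, cos φ), giving ΔN = -20.420 + 134.711 − 304.512 = -190.22 m.
Horizontal magnitude = √(ΔE² + ΔN²) = √((-272.19)² + (-190.22)²) = 332.07 m.

332.1 m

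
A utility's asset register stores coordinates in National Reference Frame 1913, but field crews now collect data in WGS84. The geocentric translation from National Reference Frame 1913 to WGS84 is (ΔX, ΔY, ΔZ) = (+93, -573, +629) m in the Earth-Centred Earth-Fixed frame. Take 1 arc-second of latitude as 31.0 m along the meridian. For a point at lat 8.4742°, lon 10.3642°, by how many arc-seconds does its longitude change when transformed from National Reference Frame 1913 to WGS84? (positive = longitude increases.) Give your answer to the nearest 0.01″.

Δλ = -18.93″

sin φ = 0.147364, cos φ = 0.989082, sin λ = 0.179905, cos λ = 0.983684.
East component: ΔE = −sin λ·ΔX + cos λ·ΔY = −(0.179905)(93) + (0.983684)(-573) = -580.38 m.
1° of latitude spans 3600 × 31.00 = 111600 m; at latitude φ, 1° of longitude spans that × cos φ = 110381.6 m, so Δλ = -580.38 / 110381.6 × 3600 = -18.929″.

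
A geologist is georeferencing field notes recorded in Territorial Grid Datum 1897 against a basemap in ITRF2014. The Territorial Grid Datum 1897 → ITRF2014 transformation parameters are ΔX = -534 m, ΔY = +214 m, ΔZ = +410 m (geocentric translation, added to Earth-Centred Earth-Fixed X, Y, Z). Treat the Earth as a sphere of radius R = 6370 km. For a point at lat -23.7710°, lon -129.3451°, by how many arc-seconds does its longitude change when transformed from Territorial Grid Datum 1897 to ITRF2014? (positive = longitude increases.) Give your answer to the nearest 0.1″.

sin φ = -0.403082, cos φ = 0.915164, sin λ = -0.773341, cos λ = -0.633990.
East component: ΔE = −sin λ·ΔX + cos λ·ΔY = −(-0.773341)(-534) + (-0.633990)(214) = -548.64 m.
1° of latitude spans πR/180 = 111177 m; at latitude φ, 1° of longitude spans that × cos φ = 101745.6 m, so Δλ = -548.64 / 101745.6 × 3600 = -19.412″.

Δλ = -19.4″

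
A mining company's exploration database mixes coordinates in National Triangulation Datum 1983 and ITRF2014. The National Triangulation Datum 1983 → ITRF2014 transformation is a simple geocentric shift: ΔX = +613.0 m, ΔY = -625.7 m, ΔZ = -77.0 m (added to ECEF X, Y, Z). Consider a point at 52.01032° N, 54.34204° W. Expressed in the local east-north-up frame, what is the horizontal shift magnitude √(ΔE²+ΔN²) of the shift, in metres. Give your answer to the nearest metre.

742 m

The local east axis at (φ, λ) is (−sin λ, cos λ, 0), so ΔE = −sin(-54.34204°)·613.0 + cos(-54.34204°)·(-625.7) = 133.32 m.
The local north axis is (−sin φ cos λ, −sin φ sin λ, cos φ), giving ΔN = -281.632 − 400.672 − 47.395 = -729.70 m.
Horizontal magnitude = √(ΔE² + ΔN²) = √(133.32² + (-729.70)²) = 741.78 m.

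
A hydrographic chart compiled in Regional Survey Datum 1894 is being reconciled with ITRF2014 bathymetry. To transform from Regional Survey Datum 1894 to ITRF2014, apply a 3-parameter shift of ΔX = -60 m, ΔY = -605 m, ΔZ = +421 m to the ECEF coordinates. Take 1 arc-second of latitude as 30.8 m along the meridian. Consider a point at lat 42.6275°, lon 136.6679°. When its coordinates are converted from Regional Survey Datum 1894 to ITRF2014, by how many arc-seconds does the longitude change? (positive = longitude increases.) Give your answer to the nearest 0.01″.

sin φ = 0.677229, cos φ = 0.735772, sin λ = 0.686226, cos λ = -0.727388.
East component: ΔE = −sin λ·ΔX + cos λ·ΔY = −(0.686226)(-60) + (-0.727388)(-605) = 481.24 m.
1° of latitude spans 3600 × 30.80 = 110880 m; at latitude φ, 1° of longitude spans that × cos φ = 81582.4 m, so Δλ = 481.24 / 81582.4 × 3600 = 21.236″.

Δλ = 21.24″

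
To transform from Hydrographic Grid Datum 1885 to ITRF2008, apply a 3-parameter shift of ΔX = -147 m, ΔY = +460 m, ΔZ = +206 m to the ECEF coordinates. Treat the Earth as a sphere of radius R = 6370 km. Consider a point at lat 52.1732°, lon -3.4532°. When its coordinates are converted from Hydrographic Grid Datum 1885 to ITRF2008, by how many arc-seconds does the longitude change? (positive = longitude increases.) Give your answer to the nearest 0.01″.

sin φ = 0.789868, cos φ = 0.613277, sin λ = -0.060233, cos λ = 0.998184.
East component: ΔE = −sin λ·ΔX + cos λ·ΔY = −(-0.060233)(-147) + (0.998184)(460) = 450.31 m.
1° of latitude spans πR/180 = 111177 m; at latitude φ, 1° of longitude spans that × cos φ = 68182.5 m, so Δλ = 450.31 / 68182.5 × 3600 = 23.776″.

Δλ = 23.78″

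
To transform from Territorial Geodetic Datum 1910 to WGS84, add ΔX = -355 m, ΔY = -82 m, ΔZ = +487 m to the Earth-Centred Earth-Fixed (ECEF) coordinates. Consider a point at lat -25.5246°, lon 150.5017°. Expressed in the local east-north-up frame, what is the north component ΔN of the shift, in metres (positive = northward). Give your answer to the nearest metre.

At φ = -25.5246°, λ = 150.5017°: sin φ = -0.430899, cos φ = 0.902400, sin λ = 0.492398, cos λ = -0.870370.
ΔN = −sin φ cos λ·ΔX − sin φ sin λ·ΔY + cos φ·ΔZ = −(-0.430899)(-0.870370)(-355) − (-0.430899)(0.492398)(-82) + (0.902400)(487) = 555.21 m.

ΔN = 555 m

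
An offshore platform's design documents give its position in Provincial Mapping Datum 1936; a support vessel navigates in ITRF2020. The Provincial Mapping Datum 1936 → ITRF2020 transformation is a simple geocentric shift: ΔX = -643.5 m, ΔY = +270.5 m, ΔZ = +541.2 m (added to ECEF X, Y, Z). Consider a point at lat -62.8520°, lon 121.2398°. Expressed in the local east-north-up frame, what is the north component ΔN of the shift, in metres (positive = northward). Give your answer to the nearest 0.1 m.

ΔN = 749.7 m

The local north axis is (−sin φ cos λ, −sin φ sin λ, cos φ), giving ΔN = 296.966 + 205.799 + 246.944 = 749.71 m.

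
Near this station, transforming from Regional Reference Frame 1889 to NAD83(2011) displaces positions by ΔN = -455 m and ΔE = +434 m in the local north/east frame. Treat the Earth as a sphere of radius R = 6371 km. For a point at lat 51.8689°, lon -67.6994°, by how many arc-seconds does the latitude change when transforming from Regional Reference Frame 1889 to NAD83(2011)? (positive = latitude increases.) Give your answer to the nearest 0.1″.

On a sphere of radius R, 1 rad of latitude = R, so Δφ = ΔN / R = -455.0 / 6371000 = -7.1417e-05 rad = -14.731″.

Δφ = -14.7″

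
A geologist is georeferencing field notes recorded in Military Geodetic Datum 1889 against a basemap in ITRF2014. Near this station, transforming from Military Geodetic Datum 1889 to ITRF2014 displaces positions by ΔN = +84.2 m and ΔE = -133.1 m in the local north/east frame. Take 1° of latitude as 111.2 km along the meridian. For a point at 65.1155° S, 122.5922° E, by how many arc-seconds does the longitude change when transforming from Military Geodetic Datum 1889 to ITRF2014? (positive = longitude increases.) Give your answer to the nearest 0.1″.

Δλ = -10.2″

At latitude -65.1155°, cos φ = 0.420790.
1° of longitude at this latitude = 111.2 × cos φ = 46.79 km, so Δλ = -133.1 / 46791.9 = -0.0028445° = -10.240″.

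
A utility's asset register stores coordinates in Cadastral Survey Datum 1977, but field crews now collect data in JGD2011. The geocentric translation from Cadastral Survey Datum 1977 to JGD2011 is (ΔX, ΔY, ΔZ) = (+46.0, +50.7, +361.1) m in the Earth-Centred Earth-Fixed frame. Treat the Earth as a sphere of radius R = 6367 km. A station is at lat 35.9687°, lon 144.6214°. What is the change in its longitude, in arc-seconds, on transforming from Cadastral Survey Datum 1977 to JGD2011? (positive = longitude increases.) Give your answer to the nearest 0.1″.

sin φ = 0.587343, cos φ = 0.809338, sin λ = 0.578977, cos λ = -0.815344.
East component: ΔE = −sin λ·ΔX + cos λ·ΔY = −(0.578977)(46.0) + (-0.815344)(50.7) = -67.97 m.
1° of latitude spans πR/180 = 111125 m; at latitude φ, 1° of longitude spans that × cos φ = 89937.8 m, so Δλ = -67.97 / 89937.8 × 3600 = -2.721″.

Δλ = -2.7″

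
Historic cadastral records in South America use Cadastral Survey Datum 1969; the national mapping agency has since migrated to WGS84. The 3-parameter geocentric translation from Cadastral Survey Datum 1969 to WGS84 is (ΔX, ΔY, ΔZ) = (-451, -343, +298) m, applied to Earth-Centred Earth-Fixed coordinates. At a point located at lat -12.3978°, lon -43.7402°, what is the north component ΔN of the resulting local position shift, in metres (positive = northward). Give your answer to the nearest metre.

ΔN = 272 m

The local north axis is (−sin φ cos λ, −sin φ sin λ, cos φ), giving ΔN = -69.957 + 50.915 + 291.051 = 272.01 m.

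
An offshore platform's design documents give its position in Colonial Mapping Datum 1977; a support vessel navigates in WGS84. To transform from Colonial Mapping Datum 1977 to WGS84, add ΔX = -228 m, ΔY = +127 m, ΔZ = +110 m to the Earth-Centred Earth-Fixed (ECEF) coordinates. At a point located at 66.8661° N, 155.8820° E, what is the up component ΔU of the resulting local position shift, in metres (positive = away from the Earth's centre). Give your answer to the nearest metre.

ΔU = 203 m

The local up (radial) axis is (cos φ cos λ, cos φ sin λ, sin φ), giving ΔU = 81.757 + 20.388 + 101.155 = 203.30 m.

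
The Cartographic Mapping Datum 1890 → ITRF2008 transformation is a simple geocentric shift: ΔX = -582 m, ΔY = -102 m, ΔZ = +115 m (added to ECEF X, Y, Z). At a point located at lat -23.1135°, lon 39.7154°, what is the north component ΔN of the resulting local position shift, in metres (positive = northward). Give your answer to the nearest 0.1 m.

At φ = -23.1135°, λ = 39.7154°: sin φ = -0.392554, cos φ = 0.919729, sin λ = 0.638975, cos λ = 0.769228.
ΔN = −sin φ cos λ·ΔX − sin φ sin λ·ΔY + cos φ·ΔZ = −(-0.392554)(0.769228)(-582) − (-0.392554)(0.638975)(-102) + (0.919729)(115) = -95.56 m.

ΔN = -95.6 m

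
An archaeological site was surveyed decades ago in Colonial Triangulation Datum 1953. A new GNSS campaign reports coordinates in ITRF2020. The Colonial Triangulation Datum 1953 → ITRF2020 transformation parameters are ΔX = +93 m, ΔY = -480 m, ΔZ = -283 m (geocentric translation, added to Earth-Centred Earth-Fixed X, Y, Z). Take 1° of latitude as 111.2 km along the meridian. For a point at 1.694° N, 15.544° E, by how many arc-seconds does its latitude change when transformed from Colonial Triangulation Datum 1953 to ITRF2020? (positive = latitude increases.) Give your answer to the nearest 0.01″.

sin φ = 0.029562, cos φ = 0.999563, sin λ = 0.267978, cos λ = 0.963425.
North component: ΔN = −sin φ cos λ·ΔX − sin φ sin λ·ΔY + cos φ·ΔZ = −(0.029562)(0.963425)(93) − (0.029562)(0.267978)(-480) + (0.999563)(-283) = -281.72 m.
1° of latitude spans 111200 m, so Δφ = -281.72 / 111200 × 3600 = -9.121″.

Δφ = -9.12″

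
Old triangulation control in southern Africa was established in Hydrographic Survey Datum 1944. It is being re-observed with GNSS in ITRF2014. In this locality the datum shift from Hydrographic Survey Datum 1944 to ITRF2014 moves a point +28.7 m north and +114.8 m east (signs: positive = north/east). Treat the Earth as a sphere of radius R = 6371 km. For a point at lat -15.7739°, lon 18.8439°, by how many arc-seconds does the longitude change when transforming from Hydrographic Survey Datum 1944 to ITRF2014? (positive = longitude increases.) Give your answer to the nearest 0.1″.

Δλ = 3.9″

At latitude -15.7739°, cos φ = 0.962342.
One radian of longitude at latitude φ spans R cos φ, so Δλ = ΔE / (R cos φ) = 114.8 / (6371000 × 0.962342) = 1.8724e-05 rad = 3.862″.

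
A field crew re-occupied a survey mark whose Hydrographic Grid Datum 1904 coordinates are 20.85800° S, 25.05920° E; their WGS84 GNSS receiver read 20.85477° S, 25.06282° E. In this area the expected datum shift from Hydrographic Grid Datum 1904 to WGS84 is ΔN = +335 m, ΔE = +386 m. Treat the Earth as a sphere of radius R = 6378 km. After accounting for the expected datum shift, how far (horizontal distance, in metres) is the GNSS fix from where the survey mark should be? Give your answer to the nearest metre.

26 m

Observed coordinate differences: Δφ = +0.00323°, Δλ = +0.00362°.
Converting to metres (1° lat = 111317 m, cos φ = 0.934466): observed ΔN = 359.6 m, observed ΔE = 376.6 m.
Subtracting the expected shift leaves a residual of 359.6 − (335) = 24.6 m north and 376.6 − (386) = -9.4 m east.
Residual distance = √(24.6² + (-9.4)²) = 26.3 m.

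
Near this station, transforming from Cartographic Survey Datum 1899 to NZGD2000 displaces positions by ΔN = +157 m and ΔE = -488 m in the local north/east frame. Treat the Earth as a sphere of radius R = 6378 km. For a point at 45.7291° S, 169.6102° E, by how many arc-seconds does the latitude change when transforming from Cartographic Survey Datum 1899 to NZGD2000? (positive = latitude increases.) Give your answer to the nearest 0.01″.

On a sphere of radius R, 1 rad of latitude = R, so Δφ = ΔN / R = 157.0 / 6378000 = 2.4616e-05 rad = 5.077″.

Δφ = 5.08″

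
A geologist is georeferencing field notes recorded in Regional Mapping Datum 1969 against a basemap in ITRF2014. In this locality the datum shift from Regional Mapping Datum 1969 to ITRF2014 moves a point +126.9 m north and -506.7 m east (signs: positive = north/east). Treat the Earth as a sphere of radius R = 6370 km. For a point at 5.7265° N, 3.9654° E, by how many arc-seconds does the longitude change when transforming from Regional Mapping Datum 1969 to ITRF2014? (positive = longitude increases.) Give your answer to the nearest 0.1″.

Δλ = -16.5″

At latitude 5.7265°, cos φ = 0.995010.
One radian of longitude at latitude φ spans R cos φ, so Δλ = ΔE / (R cos φ) = -506.7 / (6370000 × 0.995010) = -7.9944e-05 rad = -16.490″.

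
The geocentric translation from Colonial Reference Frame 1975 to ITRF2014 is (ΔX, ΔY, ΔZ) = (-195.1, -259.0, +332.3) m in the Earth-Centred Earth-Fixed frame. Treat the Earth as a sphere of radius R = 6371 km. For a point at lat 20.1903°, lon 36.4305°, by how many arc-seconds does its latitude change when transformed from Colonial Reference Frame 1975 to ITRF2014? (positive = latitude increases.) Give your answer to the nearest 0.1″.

Δφ = 13.6″

sin φ = 0.345139, cos φ = 0.938551, sin λ = 0.593847, cos λ = 0.804578.
North component: ΔN = −sin φ cos λ·ΔX − sin φ sin λ·ΔY + cos φ·ΔZ = −(0.345139)(0.804578)(-195.1) − (0.345139)(0.593847)(-259.0) + (0.938551)(332.3) = 419.14 m.
1° of latitude spans πR/180 = 111195 m, so Δφ = 419.14 / 111195 × 3600 = 13.570″.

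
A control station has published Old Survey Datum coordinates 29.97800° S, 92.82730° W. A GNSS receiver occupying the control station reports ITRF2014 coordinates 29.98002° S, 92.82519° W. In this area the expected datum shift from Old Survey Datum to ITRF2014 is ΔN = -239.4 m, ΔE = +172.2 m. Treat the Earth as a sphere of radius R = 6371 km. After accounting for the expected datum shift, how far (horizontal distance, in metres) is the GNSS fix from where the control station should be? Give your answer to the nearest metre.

Observed coordinate differences: Δφ = -0.00202°, Δλ = +0.00211°.
Converting to metres (1° lat = 111195 m, cos φ = 0.866217): observed ΔN = -224.6 m, observed ΔE = 203.2 m.
Subtracting the expected shift leaves a residual of -224.6 − (-239.4) = 14.8 m north and 203.2 − (172.2) = 31.0 m east.
Residual distance = √(14.8² + 31.0²) = 34.4 m.

34 m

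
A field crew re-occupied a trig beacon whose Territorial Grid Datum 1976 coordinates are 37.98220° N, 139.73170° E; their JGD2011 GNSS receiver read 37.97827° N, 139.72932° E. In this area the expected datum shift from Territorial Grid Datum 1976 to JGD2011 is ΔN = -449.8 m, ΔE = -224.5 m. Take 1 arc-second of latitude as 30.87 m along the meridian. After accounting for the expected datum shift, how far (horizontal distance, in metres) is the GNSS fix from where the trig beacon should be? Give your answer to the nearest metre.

Observed coordinate differences: Δφ = -0.00393°, Δλ = -0.00238°.
Converting to metres (1° lat = 111132 m, cos φ = 0.788202): observed ΔN = -436.7 m, observed ΔE = -208.5 m.
Subtracting the expected shift leaves a residual of -436.7 − (-449.8) = 13.1 m north and -208.5 − (-224.5) = 16.0 m east.
Residual distance = √(13.1² + 16.0²) = 20.7 m.

21 m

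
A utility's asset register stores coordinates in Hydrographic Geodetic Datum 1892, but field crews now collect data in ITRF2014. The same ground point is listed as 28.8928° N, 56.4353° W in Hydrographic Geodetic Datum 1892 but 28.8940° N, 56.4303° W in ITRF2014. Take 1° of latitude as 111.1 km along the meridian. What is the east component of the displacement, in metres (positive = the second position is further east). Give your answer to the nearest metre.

ΔE = 486 m

Δφ = 28.8940° − 28.8928° = +0.0012°; Δλ = -56.4303° − -56.4353° = +0.0050°.
ΔN = Δφ × 111100 = 133.3 m; ΔE = Δλ × 111100 × cos(28.8928°) = +0.0050 × 111100 × 0.875525 = 486.4 m.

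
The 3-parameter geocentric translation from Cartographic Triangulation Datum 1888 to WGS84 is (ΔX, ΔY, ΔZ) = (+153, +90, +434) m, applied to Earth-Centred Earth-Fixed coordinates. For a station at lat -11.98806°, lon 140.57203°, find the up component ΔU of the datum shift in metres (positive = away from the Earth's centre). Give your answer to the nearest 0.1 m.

ΔU = -149.8 m

At φ = -11.98806°, λ = 140.57203°: sin φ = -0.207708, cos φ = 0.978191, sin λ = 0.635108, cos λ = -0.772424.
ΔU = cos φ cos λ·ΔX + cos φ sin λ·ΔY + sin φ·ΔZ = (0.978191)(-0.772424)(153) + (0.978191)(0.635108)(90) + (-0.207708)(434) = -149.84 m.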